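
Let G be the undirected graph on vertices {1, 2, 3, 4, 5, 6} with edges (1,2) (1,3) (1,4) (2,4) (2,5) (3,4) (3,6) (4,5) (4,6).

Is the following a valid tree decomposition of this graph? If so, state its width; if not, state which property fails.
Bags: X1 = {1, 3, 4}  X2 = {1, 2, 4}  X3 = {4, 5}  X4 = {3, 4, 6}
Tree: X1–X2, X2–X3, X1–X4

No — edge (2,5) lies in no bag.

A tree decomposition must satisfy three properties: every vertex lies in some bag; for every edge, both endpoints lie together in some bag; and for every vertex, the bags containing it form a connected subtree. Here edge (2,5) lies in no bag, so the decomposition is invalid.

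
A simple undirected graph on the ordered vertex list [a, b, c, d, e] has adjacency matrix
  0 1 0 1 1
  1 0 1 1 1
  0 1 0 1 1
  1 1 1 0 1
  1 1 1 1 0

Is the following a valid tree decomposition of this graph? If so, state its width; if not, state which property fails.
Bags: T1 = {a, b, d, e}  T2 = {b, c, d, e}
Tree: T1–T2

Every vertex of G appears in some bag (union = {a, b, c, d, e}); every edge is covered by a bag; and for each vertex v the set of bags containing v is connected in the bag tree. The decomposition is therefore valid. The largest bag has 4 vertices, so the width is 3.

Yes; width 3.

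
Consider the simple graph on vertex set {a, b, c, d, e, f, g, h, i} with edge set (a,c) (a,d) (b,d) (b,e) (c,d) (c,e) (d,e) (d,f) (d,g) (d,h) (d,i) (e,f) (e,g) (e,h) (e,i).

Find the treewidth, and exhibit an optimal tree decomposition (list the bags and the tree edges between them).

The largest bag has 3 vertices, giving width 2; this decomposition certifies tw(G) ≤ 2. For the lower bound, the 3 vertices {d, e, f} are pairwise adjacent, and any tree decomposition puts a clique entirely inside one bag — forcing width ≥ 2. Combining the bounds, tw(G) = 2.

Treewidth 2.
One optimal decomposition is:
Bags: B1 = {b, d, e}  B2 = {d, e, g}  B3 = {c, d, e}  B4 = {d, e, i}  B5 = {d, e, h}  B6 = {d, e, f}  B7 = {a, c, d}
Tree: B1–B2, B1–B3, B1–B4, B4–B5, B1–B6, B3–B7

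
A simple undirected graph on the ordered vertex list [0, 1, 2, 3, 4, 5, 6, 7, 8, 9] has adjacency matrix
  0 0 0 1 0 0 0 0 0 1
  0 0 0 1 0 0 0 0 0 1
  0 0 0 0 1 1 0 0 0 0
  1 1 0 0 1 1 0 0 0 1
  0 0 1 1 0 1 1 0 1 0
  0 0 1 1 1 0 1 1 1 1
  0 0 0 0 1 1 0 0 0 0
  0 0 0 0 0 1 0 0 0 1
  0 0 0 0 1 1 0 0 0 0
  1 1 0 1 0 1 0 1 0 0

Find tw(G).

2

A width-2 tree decomposition is:
Bags: B1 = {1, 3, 9}  B2 = {3, 5, 9}  B3 = {3, 4, 5}  B4 = {2, 4, 5}  B5 = {4, 5, 6}  B6 = {5, 7, 9}  B7 = {0, 3, 9}  B8 = {4, 5, 8}
Tree: B1–B2, B2–B3, B3–B4, B4–B5, B2–B6, B2–B7, B5–B8
The largest bag has 3 vertices, giving width 2; this decomposition certifies tw(G) ≤ 2. On the other hand G contains the 3-clique {0, 3, 9}. A clique must lie in a single bag of any decomposition, so no decomposition can have width below 2. Combining the bounds, tw(G) = 2.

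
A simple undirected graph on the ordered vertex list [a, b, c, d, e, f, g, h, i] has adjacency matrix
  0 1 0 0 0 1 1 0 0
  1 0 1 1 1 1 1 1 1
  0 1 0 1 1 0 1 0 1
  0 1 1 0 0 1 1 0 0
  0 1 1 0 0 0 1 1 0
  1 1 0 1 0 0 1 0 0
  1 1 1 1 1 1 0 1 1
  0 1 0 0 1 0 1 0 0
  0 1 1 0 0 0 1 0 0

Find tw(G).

A width-3 tree decomposition is:
Bags: B1 = {b, c, d, g}  B2 = {b, c, e, g}  B3 = {b, e, g, h}  B4 = {b, d, f, g}  B5 = {a, b, f, g}  B6 = {b, c, g, i}
Tree: B1–B2, B2–B3, B1–B4, B4–B5, B1–B6
Every bag has size at most 4, so the width is 4 − 1 = 3 and tw(G) ≤ 3. Conversely, {a, b, f, g} is a clique of size 4, and the vertices of any clique must share a bag in every tree decomposition; so some bag has ≥ 4 vertices and tw(G) ≥ 3. Therefore the treewidth is 3.

3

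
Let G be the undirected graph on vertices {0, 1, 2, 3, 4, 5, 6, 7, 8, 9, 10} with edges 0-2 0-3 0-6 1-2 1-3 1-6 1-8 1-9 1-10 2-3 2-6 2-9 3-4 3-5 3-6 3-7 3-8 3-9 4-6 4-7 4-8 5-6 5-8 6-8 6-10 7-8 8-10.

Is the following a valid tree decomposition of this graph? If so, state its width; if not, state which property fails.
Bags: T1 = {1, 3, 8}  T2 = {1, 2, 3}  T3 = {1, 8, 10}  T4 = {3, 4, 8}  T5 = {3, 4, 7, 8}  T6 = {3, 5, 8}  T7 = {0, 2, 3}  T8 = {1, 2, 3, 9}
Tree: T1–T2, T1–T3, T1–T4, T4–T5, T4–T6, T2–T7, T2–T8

No — vertex 6 appears in no bag.

A tree decomposition must satisfy three properties: every vertex lies in some bag; for every edge, both endpoints lie together in some bag; and for every vertex, the bags containing it form a connected subtree. Here vertex 6 appears in no bag, so the decomposition is invalid.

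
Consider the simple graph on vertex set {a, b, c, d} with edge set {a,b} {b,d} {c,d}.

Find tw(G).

A width-1 tree decomposition is:
Bags: B1 = {a, b}  B2 = {b, d}  B3 = {c, d}
Tree: B1–B2, B2–B3
Every bag has size at most 2, so the width is 2 − 1 = 1 and tw(G) ≤ 1. G has an edge, so its treewidth is at least 1. Hence tw(G) = 1 exactly.

1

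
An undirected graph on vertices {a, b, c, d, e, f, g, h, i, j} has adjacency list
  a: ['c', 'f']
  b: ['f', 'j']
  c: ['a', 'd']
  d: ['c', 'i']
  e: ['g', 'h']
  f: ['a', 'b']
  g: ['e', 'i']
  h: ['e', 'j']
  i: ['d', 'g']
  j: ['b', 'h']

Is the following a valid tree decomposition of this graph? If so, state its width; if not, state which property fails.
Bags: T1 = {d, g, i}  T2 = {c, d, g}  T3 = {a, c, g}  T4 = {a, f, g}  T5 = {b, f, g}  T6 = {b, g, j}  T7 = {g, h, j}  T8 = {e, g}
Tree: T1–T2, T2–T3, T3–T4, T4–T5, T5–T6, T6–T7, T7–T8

A tree decomposition must satisfy three properties: every vertex lies in some bag; for every edge, both endpoints lie together in some bag; and for every vertex, the bags containing it form a connected subtree. Here edge (h,e) lies in no bag, so the decomposition is invalid.

No — edge (h,e) lies in no bag.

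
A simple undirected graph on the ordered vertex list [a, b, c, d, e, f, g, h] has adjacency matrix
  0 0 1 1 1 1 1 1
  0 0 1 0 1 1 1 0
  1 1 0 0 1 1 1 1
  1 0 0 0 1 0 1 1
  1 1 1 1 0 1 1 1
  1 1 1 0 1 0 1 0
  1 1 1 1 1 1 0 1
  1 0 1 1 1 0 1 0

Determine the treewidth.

4

A width-4 tree decomposition is:
Bags: B1 = {a, c, e, f, g}  B2 = {a, c, e, g, h}  B3 = {a, d, e, g, h}  B4 = {b, c, e, f, g}
Tree: B1–B2, B2–B3, B1–B4
The largest bag has 5 vertices, giving width 4; this decomposition certifies tw(G) ≤ 4. On the other hand G contains the 5-clique {a, d, e, g, h}. A clique must lie in a single bag of any decomposition, so no decomposition can have width below 4. The upper and lower bounds meet at 4, so that is the treewidth.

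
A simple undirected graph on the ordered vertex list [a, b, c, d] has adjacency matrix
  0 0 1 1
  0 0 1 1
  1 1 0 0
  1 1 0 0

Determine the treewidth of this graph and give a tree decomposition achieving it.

Treewidth 2.
Bags: B1 = {a, b, c}  B2 = {a, b, d}
Tree: B1–B2

Every bag has size at most 3, so the width is 3 − 1 = 2 and tw(G) ≤ 2. The edges a–c–b–d–a form a cycle, so G is not a tree and its treewidth is at least 2. Hence tw(G) = 2 exactly.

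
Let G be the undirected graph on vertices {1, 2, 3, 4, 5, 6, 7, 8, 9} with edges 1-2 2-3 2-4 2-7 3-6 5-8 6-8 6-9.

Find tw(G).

A width-1 tree decomposition is:
Bags: B1 = {6, 8}  B2 = {3, 6}  B3 = {6, 9}  B4 = {2, 3}  B5 = {2, 4}  B6 = {5, 8}  B7 = {2, 7}  B8 = {1, 2}
Tree: B1–B2, B2–B3, B2–B4, B4–B5, B1–B6, B4–B7, B7–B8
Every bag has size at most 2, so the width is 2 − 1 = 1 and tw(G) ≤ 1. Since G has at least one edge (e.g. 6–8), it is not an edgeless graph, so tw(G) ≥ 1. Therefore the treewidth is 1.

1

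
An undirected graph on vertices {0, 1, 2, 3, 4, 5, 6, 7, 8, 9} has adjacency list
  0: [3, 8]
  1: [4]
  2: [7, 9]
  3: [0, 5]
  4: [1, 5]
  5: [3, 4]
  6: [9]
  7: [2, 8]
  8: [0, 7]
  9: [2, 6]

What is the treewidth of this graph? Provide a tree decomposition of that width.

Treewidth 1.
One such decomposition:
Bags: B1 = {1, 4}  B2 = {4, 5}  B3 = {3, 5}  B4 = {0, 3}  B5 = {0, 8}  B6 = {7, 8}  B7 = {2, 7}  B8 = {2, 9}  B9 = {6, 9}
Tree: B1–B2, B2–B3, B3–B4, B4–B5, B5–B6, B6–B7, B7–B8, B8–B9

The largest bag has 2 vertices, giving width 1; this decomposition certifies tw(G) ≤ 1. Since G has at least one edge (e.g. 1–4), it is not an edgeless graph, so tw(G) ≥ 1. Hence tw(G) = 1 exactly.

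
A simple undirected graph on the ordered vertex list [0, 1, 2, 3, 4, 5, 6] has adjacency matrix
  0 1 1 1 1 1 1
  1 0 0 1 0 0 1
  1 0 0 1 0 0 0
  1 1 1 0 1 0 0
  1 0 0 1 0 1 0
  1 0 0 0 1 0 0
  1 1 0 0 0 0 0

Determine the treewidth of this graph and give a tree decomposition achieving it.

Treewidth 2.
One optimal decomposition is:
Bags: B1 = {0, 3, 4}  B2 = {0, 1, 3}  B3 = {0, 1, 6}  B4 = {0, 4, 5}  B5 = {0, 2, 3}
Tree: B1–B2, B2–B3, B1–B4, B1–B5

Every bag has size at most 3, so the width is 3 − 1 = 2 and tw(G) ≤ 2. For the lower bound, the 3 vertices {0, 1, 3} are pairwise adjacent, and any tree decomposition puts a clique entirely inside one bag — forcing width ≥ 2. Combining the bounds, tw(G) = 2.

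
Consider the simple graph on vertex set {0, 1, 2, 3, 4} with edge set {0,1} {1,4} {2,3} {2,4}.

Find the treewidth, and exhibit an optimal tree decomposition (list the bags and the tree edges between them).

Treewidth 1.
One optimal decomposition is:
Bags: B1 = {0, 1}  B2 = {1, 4}  B3 = {2, 4}  B4 = {2, 3}
Tree: B1–B2, B2–B3, B3–B4

Each bag holds 2 vertices, so the decomposition has width 1, which upper-bounds the treewidth. G has an edge, so its treewidth is at least 1. The upper and lower bounds meet at 1, so that is the treewidth.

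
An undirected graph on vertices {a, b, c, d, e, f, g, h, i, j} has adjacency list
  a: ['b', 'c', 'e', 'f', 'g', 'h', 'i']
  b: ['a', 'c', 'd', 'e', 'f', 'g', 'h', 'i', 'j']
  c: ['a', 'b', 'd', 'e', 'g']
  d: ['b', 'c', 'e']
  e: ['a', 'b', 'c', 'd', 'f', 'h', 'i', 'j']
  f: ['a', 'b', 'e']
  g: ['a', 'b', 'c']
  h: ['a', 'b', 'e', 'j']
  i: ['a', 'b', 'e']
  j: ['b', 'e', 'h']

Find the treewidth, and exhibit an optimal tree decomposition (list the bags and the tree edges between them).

Treewidth 3.
One such decomposition:
Bags: B1 = {a, b, e, f}  B2 = {a, b, e, h}  B3 = {b, e, h, j}  B4 = {a, b, c, e}  B5 = {b, c, d, e}  B6 = {a, b, e, i}  B7 = {a, b, c, g}
Tree: B1–B2, B2–B3, B2–B4, B4–B5, B4–B6, B4–B7

Every bag has size at most 4, so the width is 4 − 1 = 3 and tw(G) ≤ 3. For the lower bound, the 4 vertices {a, b, c, g} are pairwise adjacent, and any tree decomposition puts a clique entirely inside one bag — forcing width ≥ 3. Therefore the treewidth is 3.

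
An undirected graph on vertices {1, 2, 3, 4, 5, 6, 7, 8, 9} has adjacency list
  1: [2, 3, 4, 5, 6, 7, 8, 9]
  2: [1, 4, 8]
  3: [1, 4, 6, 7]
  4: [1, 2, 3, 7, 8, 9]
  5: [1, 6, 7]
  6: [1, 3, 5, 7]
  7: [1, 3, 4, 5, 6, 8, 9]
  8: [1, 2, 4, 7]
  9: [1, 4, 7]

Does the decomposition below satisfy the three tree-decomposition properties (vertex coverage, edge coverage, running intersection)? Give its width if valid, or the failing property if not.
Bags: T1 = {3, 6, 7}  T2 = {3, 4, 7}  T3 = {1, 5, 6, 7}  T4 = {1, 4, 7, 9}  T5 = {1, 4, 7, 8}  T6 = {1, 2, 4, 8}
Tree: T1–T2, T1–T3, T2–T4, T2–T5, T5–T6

A tree decomposition must satisfy three properties: every vertex lies in some bag; for every edge, both endpoints lie together in some bag; and for every vertex, the bags containing it form a connected subtree. Here edge (1,3) lies in no bag, so the decomposition is invalid.

No — edge (1,3) lies in no bag.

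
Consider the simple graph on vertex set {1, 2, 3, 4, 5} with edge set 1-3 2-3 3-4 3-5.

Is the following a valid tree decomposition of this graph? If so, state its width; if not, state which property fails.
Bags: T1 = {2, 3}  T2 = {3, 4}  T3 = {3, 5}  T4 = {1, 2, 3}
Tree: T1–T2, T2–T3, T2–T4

A tree decomposition must satisfy three properties: every vertex lies in some bag; for every edge, both endpoints lie together in some bag; and for every vertex, the bags containing it form a connected subtree. Here bags containing vertex 2 are not connected in the tree, so the decomposition is invalid.

No — bags containing vertex 2 are not connected in the tree.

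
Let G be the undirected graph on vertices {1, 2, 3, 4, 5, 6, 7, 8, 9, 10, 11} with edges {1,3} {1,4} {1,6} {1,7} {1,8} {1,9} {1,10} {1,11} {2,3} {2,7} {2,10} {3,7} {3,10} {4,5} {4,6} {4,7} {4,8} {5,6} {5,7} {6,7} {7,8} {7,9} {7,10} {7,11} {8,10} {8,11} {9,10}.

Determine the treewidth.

3

A width-3 tree decomposition is:
Bags: B1 = {1, 4, 6, 7}  B2 = {1, 4, 7, 8}  B3 = {1, 7, 8, 10}  B4 = {4, 5, 6, 7}  B5 = {1, 7, 9, 10}  B6 = {1, 3, 7, 10}  B7 = {1, 7, 8, 11}  B8 = {2, 3, 7, 10}
Tree: B1–B2, B2–B3, B1–B4, B3–B5, B5–B6, B3–B7, B6–B8
The largest bag has 4 vertices, giving width 3; this decomposition certifies tw(G) ≤ 3. On the other hand G contains the 4-clique {1, 7, 8, 10}. A clique must lie in a single bag of any decomposition, so no decomposition can have width below 3. The upper and lower bounds meet at 3, so that is the treewidth.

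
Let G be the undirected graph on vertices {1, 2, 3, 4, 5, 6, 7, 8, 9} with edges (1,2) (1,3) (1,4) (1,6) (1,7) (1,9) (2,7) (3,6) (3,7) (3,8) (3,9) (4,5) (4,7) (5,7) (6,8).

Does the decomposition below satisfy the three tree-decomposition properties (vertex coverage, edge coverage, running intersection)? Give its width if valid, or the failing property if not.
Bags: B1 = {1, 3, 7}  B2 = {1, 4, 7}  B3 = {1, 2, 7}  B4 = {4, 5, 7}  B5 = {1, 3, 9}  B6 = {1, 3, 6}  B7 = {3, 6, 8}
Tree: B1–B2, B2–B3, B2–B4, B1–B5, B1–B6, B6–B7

Yes; width 2.

Vertex coverage: the bags together contain {1, 2, 3, 4, 5, 6, 7, 8, 9}, the full vertex set. Edge coverage: each edge of G has both endpoints in at least one bag. Running intersection: for every vertex, the bags containing it form a connected subtree. All three properties hold, so this is a valid tree decomposition of width max|bag| − 1 = 2, and hence tw(G) ≤ 2.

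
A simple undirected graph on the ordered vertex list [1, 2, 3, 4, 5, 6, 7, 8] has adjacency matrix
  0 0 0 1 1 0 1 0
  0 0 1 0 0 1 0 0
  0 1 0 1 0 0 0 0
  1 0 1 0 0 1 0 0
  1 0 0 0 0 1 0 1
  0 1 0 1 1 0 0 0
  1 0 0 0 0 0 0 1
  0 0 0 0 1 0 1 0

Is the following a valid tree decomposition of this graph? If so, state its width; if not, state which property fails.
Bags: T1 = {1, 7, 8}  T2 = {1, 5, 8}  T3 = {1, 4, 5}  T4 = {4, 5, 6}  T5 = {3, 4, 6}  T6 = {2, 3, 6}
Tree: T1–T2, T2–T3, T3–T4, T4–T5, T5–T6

Yes; width 2.

Vertex coverage: the bags together contain {1, 2, 3, 4, 5, 6, 7, 8}, the full vertex set. Edge coverage: each edge of G has both endpoints in at least one bag. Running intersection: for every vertex, the bags containing it form a connected subtree. All three properties hold, so this is a valid tree decomposition of width max|bag| − 1 = 2, and hence tw(G) ≤ 2.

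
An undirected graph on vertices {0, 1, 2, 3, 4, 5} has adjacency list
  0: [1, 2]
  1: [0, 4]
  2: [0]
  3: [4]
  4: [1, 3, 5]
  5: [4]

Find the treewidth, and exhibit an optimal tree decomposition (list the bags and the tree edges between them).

Each bag holds 2 vertices, so the decomposition has width 1, which upper-bounds the treewidth. Since G has at least one edge (e.g. 4–1), it is not an edgeless graph, so tw(G) ≥ 1. Combining the bounds, tw(G) = 1.

Treewidth 1.
One optimal decomposition is:
Bags: B1 = {1, 4}  B2 = {0, 1}  B3 = {0, 2}  B4 = {4, 5}  B5 = {3, 4}
Tree: B1–B2, B2–B3, B1–B4, B4–B5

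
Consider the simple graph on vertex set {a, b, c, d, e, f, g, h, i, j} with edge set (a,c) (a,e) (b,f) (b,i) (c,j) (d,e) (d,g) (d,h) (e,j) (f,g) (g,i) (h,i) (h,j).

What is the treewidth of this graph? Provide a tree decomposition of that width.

The largest bag has 3 vertices, giving width 2; this decomposition certifies tw(G) ≤ 2. For the lower bound, G contains the cycle a–c–j–e–a, so G is not a forest; only forests have treewidth ≤ 1, hence tw(G) ≥ 2. Therefore the treewidth is 2.

Treewidth 2.
Bags: B1 = {a, c, e}  B2 = {c, e, j}  B3 = {d, e, j}  B4 = {d, h, j}  B5 = {d, g, h}  B6 = {g, h, i}  B7 = {f, g, i}  B8 = {b, f, i}
Tree: B1–B2, B2–B3, B3–B4, B4–B5, B5–B6, B6–B7, B7–B8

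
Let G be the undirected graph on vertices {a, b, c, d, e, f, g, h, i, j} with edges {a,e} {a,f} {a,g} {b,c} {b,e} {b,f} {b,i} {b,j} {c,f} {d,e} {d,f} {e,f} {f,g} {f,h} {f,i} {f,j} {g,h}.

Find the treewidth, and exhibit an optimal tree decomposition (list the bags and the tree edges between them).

The largest bag has 3 vertices, giving width 2; this decomposition certifies tw(G) ≤ 2. On the other hand G contains the 3-clique {d, e, f}. A clique must lie in a single bag of any decomposition, so no decomposition can have width below 2. The upper and lower bounds meet at 2, so that is the treewidth.

Treewidth 2.
One optimal decomposition is:
Bags: B1 = {b, c, f}  B2 = {b, f, j}  B3 = {b, e, f}  B4 = {a, e, f}  B5 = {d, e, f}  B6 = {a, f, g}  B7 = {b, f, i}  B8 = {f, g, h}
Tree: B1–B2, B1–B3, B3–B4, B3–B5, B4–B6, B3–B7, B6–B8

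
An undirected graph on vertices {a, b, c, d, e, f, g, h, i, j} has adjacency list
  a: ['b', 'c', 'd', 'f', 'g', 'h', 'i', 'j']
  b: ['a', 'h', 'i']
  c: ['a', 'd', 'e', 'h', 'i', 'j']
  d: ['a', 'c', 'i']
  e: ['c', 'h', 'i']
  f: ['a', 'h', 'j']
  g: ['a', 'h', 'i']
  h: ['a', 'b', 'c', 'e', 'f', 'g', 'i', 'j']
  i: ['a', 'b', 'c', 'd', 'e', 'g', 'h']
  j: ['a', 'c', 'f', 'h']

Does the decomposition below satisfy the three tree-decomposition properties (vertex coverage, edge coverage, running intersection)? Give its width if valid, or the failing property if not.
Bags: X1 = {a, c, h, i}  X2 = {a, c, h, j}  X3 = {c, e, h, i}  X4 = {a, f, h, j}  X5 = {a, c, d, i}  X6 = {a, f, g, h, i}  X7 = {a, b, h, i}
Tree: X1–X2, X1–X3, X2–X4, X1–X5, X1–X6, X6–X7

No — bags containing vertex f are not connected in the tree.

A tree decomposition must satisfy three properties: every vertex lies in some bag; for every edge, both endpoints lie together in some bag; and for every vertex, the bags containing it form a connected subtree. Here bags containing vertex f are not connected in the tree, so the decomposition is invalid.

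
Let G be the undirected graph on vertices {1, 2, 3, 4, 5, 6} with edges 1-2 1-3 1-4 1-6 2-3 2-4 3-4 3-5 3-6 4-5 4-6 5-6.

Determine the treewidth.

3

A width-3 tree decomposition is:
Bags: B1 = {1, 2, 3, 4}  B2 = {1, 3, 4, 6}  B3 = {3, 4, 5, 6}
Tree: B1–B2, B2–B3
Each bag holds 4 vertices, so the decomposition has width 3, which upper-bounds the treewidth. Conversely, {1, 2, 3, 4} is a clique of size 4, and the vertices of any clique must share a bag in every tree decomposition; so some bag has ≥ 4 vertices and tw(G) ≥ 3. The upper and lower bounds meet at 3, so that is the treewidth.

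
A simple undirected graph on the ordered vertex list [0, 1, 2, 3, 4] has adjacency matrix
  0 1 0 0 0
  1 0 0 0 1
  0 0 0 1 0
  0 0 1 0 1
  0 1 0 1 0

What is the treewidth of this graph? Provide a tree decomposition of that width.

Treewidth 1.
Bags: B1 = {0, 1}  B2 = {1, 4}  B3 = {3, 4}  B4 = {2, 3}
Tree: B1–B2, B2–B3, B3–B4

Each bag holds 2 vertices, so the decomposition has width 1, which upper-bounds the treewidth. G has an edge, so its treewidth is at least 1. Hence tw(G) = 1 exactly.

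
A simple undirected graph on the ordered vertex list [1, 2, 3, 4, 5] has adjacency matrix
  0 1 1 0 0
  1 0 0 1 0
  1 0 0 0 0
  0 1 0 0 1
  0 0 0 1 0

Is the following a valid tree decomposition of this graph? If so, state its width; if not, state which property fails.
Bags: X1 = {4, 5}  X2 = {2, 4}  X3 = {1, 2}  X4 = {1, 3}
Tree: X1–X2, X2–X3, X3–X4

Yes; width 1.

Every vertex of G appears in some bag (union = {1, 2, 3, 4, 5}); every edge is covered by a bag; and for each vertex v the set of bags containing v is connected in the bag tree. The decomposition is therefore valid. The largest bag has 2 vertices, so the width is 1.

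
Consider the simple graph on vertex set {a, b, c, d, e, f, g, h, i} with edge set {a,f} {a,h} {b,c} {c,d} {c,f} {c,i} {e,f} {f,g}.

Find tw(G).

1

A width-1 tree decomposition is:
Bags: B1 = {c, f}  B2 = {c, d}  B3 = {c, i}  B4 = {a, f}  B5 = {f, g}  B6 = {e, f}  B7 = {b, c}  B8 = {a, h}
Tree: B1–B2, B2–B3, B1–B4, B1–B5, B5–B6, B2–B7, B4–B8
Each bag holds 2 vertices, so the decomposition has width 1, which upper-bounds the treewidth. Since G has at least one edge (e.g. c–f), it is not an edgeless graph, so tw(G) ≥ 1. The upper and lower bounds meet at 1, so that is the treewidth.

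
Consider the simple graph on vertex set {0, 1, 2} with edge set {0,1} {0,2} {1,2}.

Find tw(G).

2

A width-2 tree decomposition is:
Bags: B1 = {0, 1, 2}
Tree: (single bag)
With just one bag of size 3, the width is 3 − 1 = 2, so tw(G) ≤ 2. For the lower bound, the 3 vertices {0, 1, 2} are pairwise adjacent, and any tree decomposition puts a clique entirely inside one bag — forcing width ≥ 2. Therefore the treewidth is 2.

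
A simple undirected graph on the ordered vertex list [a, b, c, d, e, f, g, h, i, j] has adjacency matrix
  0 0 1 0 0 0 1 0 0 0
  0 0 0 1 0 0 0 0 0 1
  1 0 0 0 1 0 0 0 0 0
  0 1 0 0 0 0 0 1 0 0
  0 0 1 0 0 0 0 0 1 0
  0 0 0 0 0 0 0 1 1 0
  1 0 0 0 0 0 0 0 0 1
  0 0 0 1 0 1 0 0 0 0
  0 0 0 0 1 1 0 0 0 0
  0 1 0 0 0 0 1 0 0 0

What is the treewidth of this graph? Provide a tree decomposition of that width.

Treewidth 2.
One optimal decomposition is:
Bags: B1 = {b, d, h}  B2 = {b, h, j}  B3 = {g, h, j}  B4 = {a, g, h}  B5 = {a, c, h}  B6 = {c, e, h}  B7 = {e, h, i}  B8 = {f, h, i}
Tree: B1–B2, B2–B3, B3–B4, B4–B5, B5–B6, B6–B7, B7–B8

The largest bag has 3 vertices, giving width 2; this decomposition certifies tw(G) ≤ 2. The edges h–d–b–j–g–a–c–e–i–f–h form a cycle, so G is not a tree and its treewidth is at least 2. The upper and lower bounds meet at 2, so that is the treewidth.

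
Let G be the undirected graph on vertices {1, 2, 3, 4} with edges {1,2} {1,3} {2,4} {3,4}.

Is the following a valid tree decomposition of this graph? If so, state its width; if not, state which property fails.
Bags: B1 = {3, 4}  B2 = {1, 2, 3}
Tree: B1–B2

No — edge (2,4) lies in no bag.

A tree decomposition must satisfy three properties: every vertex lies in some bag; for every edge, both endpoints lie together in some bag; and for every vertex, the bags containing it form a connected subtree. Here edge (2,4) lies in no bag, so the decomposition is invalid.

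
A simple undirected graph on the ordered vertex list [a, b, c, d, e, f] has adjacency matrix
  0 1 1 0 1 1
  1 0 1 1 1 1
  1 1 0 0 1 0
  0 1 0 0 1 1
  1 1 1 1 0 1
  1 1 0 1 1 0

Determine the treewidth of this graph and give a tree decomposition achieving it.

Treewidth 3.
One optimal decomposition is:
Bags: B1 = {a, b, e, f}  B2 = {a, b, c, e}  B3 = {b, d, e, f}
Tree: B1–B2, B1–B3

Every bag has size at most 4, so the width is 4 − 1 = 3 and tw(G) ≤ 3. Conversely, {a, b, c, e} is a clique of size 4, and the vertices of any clique must share a bag in every tree decomposition; so some bag has ≥ 4 vertices and tw(G) ≥ 3. The upper and lower bounds meet at 3, so that is the treewidth.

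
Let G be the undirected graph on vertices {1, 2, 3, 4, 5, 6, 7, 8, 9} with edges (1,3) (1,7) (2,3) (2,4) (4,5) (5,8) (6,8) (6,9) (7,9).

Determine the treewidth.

2

A width-2 tree decomposition is:
Bags: B1 = {2, 3, 4}  B2 = {1, 3, 4}  B3 = {1, 4, 7}  B4 = {4, 7, 9}  B5 = {4, 6, 9}  B6 = {4, 6, 8}  B7 = {4, 5, 8}
Tree: B1–B2, B2–B3, B3–B4, B4–B5, B5–B6, B6–B7
Every bag has size at most 3, so the width is 3 − 1 = 2 and tw(G) ≤ 2. For the lower bound, G contains the cycle 4–2–3–1–7–9–6–8–5–4, so G is not a forest; only forests have treewidth ≤ 1, hence tw(G) ≥ 2. The upper and lower bounds meet at 2, so that is the treewidth.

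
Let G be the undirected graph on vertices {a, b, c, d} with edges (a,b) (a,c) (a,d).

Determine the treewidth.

A width-1 tree decomposition is:
Bags: B1 = {a, b}  B2 = {a, c}  B3 = {a, d}
Tree: B1–B2, B2–B3
Every bag has size at most 2, so the width is 2 − 1 = 1 and tw(G) ≤ 1. Any graph with an edge has treewidth ≥ 1, and G has the edge b–a. Hence tw(G) = 1 exactly.

1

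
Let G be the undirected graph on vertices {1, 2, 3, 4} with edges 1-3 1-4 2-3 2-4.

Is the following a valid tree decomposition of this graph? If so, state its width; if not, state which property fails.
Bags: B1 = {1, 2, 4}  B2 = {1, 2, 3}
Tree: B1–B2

Yes; width 2.

Vertex coverage: the bags together contain {1, 2, 3, 4}, the full vertex set. Edge coverage: each edge of G has both endpoints in at least one bag. Running intersection: for every vertex, the bags containing it form a connected subtree. All three properties hold, so this is a valid tree decomposition of width max|bag| − 1 = 2, and hence tw(G) ≤ 2.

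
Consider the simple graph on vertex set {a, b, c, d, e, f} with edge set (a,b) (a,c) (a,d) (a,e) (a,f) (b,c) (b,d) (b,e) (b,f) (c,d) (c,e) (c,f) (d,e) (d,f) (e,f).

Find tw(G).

A width-5 tree decomposition is:
Bags: B1 = {a, b, c, d, e, f}
Tree: (single bag)
With just one bag of size 6, the width is 6 − 1 = 5, so tw(G) ≤ 5. On the other hand G contains the 6-clique {a, b, c, d, e, f}. A clique must lie in a single bag of any decomposition, so no decomposition can have width below 5. Hence tw(G) = 5 exactly.

5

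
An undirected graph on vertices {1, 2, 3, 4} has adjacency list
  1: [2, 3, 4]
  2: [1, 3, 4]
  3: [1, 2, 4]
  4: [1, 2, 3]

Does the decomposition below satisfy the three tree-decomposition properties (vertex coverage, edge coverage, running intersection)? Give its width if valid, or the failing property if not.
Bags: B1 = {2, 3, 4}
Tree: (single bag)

No — vertex 1 appears in no bag.

A tree decomposition must satisfy three properties: every vertex lies in some bag; for every edge, both endpoints lie together in some bag; and for every vertex, the bags containing it form a connected subtree. Here vertex 1 appears in no bag, so the decomposition is invalid.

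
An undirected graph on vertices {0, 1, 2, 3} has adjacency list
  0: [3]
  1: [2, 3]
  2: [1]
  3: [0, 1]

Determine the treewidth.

A width-1 tree decomposition is:
Bags: B1 = {1, 3}  B2 = {1, 2}  B3 = {0, 3}
Tree: B1–B2, B1–B3
Every bag has size at most 2, so the width is 2 − 1 = 1 and tw(G) ≤ 1. Since G has at least one edge (e.g. 3–1), it is not an edgeless graph, so tw(G) ≥ 1. The upper and lower bounds meet at 1, so that is the treewidth.

1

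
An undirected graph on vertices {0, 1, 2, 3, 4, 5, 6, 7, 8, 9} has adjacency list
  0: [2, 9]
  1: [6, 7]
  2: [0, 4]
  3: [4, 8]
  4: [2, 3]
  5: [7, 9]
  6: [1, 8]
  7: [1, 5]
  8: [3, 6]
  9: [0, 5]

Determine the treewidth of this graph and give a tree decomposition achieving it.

Each bag holds 3 vertices, so the decomposition has width 2, which upper-bounds the treewidth. Since 0–9–5–7–1–6–8–3–4–2–0 is a cycle in G, G is not acyclic. Forests are exactly the graphs of treewidth ≤ 1, so tw(G) ≥ 2. Combining the bounds, tw(G) = 2.

Treewidth 2.
Bags: B1 = {0, 5, 9}  B2 = {0, 5, 7}  B3 = {0, 1, 7}  B4 = {0, 1, 6}  B5 = {0, 6, 8}  B6 = {0, 3, 8}  B7 = {0, 3, 4}  B8 = {0, 2, 4}
Tree: B1–B2, B2–B3, B3–B4, B4–B5, B5–B6, B6–B7, B7–B8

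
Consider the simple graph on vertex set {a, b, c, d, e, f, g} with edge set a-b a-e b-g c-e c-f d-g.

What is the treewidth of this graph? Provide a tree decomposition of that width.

The largest bag has 2 vertices, giving width 1; this decomposition certifies tw(G) ≤ 1. Since G has at least one edge (e.g. f–c), it is not an edgeless graph, so tw(G) ≥ 1. Hence tw(G) = 1 exactly.

Treewidth 1.
One optimal decomposition is:
Bags: B1 = {c, f}  B2 = {c, e}  B3 = {a, e}  B4 = {a, b}  B5 = {b, g}  B6 = {d, g}
Tree: B1–B2, B2–B3, B3–B4, B4–B5, B5–B6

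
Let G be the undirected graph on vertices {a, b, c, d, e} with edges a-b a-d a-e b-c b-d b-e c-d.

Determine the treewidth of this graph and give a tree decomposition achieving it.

Treewidth 2.
One such decomposition:
Bags: B1 = {a, b, d}  B2 = {b, c, d}  B3 = {a, b, e}
Tree: B1–B2, B1–B3

The largest bag has 3 vertices, giving width 2; this decomposition certifies tw(G) ≤ 2. Conversely, {b, c, d} is a clique of size 3, and the vertices of any clique must share a bag in every tree decomposition; so some bag has ≥ 3 vertices and tw(G) ≥ 2. Hence tw(G) = 2 exactly.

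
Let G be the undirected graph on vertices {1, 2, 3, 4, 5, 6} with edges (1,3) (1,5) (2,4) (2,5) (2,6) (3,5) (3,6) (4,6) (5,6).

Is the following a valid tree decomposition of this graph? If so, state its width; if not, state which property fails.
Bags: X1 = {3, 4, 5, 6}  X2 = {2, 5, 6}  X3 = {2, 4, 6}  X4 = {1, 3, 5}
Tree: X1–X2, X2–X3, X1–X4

A tree decomposition must satisfy three properties: every vertex lies in some bag; for every edge, both endpoints lie together in some bag; and for every vertex, the bags containing it form a connected subtree. Here bags containing vertex 4 are not connected in the tree, so the decomposition is invalid.

No — bags containing vertex 4 are not connected in the tree.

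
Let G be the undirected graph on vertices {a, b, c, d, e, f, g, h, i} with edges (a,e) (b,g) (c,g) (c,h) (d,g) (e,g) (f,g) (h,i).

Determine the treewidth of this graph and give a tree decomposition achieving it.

Treewidth 1.
One optimal decomposition is:
Bags: B1 = {e, g}  B2 = {f, g}  B3 = {c, g}  B4 = {a, e}  B5 = {c, h}  B6 = {b, g}  B7 = {h, i}  B8 = {d, g}
Tree: B1–B2, B2–B3, B1–B4, B3–B5, B1–B6, B5–B7, B2–B8

The largest bag has 2 vertices, giving width 1; this decomposition certifies tw(G) ≤ 1. Since G has at least one edge (e.g. e–g), it is not an edgeless graph, so tw(G) ≥ 1. Therefore the treewidth is 1.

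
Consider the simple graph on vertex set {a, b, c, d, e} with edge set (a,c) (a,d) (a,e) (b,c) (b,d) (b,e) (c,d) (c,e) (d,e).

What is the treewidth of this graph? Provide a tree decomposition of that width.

Each bag holds 4 vertices, so the decomposition has width 3, which upper-bounds the treewidth. Conversely, {a, c, d, e} is a clique of size 4, and the vertices of any clique must share a bag in every tree decomposition; so some bag has ≥ 4 vertices and tw(G) ≥ 3. Therefore the treewidth is 3.

Treewidth 3.
Bags: B1 = {b, c, d, e}  B2 = {a, c, d, e}
Tree: B1–B2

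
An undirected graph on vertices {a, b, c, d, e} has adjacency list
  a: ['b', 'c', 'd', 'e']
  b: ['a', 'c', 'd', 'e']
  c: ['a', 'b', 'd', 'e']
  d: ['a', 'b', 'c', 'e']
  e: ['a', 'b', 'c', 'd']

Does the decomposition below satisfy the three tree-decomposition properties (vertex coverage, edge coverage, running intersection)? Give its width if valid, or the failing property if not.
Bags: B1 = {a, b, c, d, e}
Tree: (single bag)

Every vertex of G appears in some bag (union = {a, b, c, d, e}); every edge is covered by a bag; and for each vertex v the set of bags containing v is connected in the bag tree. The decomposition is therefore valid. The largest bag has 5 vertices, so the width is 4.

Yes; width 4.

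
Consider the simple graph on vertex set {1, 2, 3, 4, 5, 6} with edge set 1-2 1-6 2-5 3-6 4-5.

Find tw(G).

A width-1 tree decomposition is:
Bags: B1 = {4, 5}  B2 = {2, 5}  B3 = {1, 2}  B4 = {1, 6}  B5 = {3, 6}
Tree: B1–B2, B2–B3, B3–B4, B4–B5
Each bag holds 2 vertices, so the decomposition has width 1, which upper-bounds the treewidth. Since G has at least one edge (e.g. 4–5), it is not an edgeless graph, so tw(G) ≥ 1. Combining the bounds, tw(G) = 1.

1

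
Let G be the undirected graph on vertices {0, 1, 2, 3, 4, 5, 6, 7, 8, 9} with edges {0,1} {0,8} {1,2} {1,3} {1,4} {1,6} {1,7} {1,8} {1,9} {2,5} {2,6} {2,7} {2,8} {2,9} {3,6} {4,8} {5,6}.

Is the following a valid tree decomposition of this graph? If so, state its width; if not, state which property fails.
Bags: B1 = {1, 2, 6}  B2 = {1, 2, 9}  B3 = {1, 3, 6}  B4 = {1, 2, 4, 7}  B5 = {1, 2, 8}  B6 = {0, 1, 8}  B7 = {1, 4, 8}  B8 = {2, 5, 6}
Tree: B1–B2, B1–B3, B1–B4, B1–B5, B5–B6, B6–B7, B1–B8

A tree decomposition must satisfy three properties: every vertex lies in some bag; for every edge, both endpoints lie together in some bag; and for every vertex, the bags containing it form a connected subtree. Here bags containing vertex 4 are not connected in the tree, so the decomposition is invalid.

No — bags containing vertex 4 are not connected in the tree.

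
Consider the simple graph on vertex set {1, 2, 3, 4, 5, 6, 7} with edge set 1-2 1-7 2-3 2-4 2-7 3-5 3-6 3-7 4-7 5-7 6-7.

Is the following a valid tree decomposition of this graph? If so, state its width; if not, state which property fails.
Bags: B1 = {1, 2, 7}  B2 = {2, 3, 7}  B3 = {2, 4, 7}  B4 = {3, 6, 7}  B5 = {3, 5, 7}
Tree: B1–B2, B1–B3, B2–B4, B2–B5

Yes; width 2.

Checking the three conditions: (i) the bags cover all of {1, 2, 3, 4, 5, 6, 7}; (ii) for each edge, some bag contains both endpoints; (iii) the bags containing any fixed vertex form a subtree. All hold, so the decomposition is valid with width 3 − 1 = 2.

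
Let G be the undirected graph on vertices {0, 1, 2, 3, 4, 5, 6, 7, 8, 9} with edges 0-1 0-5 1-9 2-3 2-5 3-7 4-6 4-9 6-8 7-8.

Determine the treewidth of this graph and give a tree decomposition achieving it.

The largest bag has 3 vertices, giving width 2; this decomposition certifies tw(G) ≤ 2. Since 0–1–9–4–6–8–7–3–2–5–0 is a cycle in G, G is not acyclic. Forests are exactly the graphs of treewidth ≤ 1, so tw(G) ≥ 2. Therefore the treewidth is 2.

Treewidth 2.
One such decomposition:
Bags: B1 = {0, 1, 9}  B2 = {0, 4, 9}  B3 = {0, 4, 6}  B4 = {0, 6, 8}  B5 = {0, 7, 8}  B6 = {0, 3, 7}  B7 = {0, 2, 3}  B8 = {0, 2, 5}
Tree: B1–B2, B2–B3, B3–B4, B4–B5, B5–B6, B6–B7, B7–B8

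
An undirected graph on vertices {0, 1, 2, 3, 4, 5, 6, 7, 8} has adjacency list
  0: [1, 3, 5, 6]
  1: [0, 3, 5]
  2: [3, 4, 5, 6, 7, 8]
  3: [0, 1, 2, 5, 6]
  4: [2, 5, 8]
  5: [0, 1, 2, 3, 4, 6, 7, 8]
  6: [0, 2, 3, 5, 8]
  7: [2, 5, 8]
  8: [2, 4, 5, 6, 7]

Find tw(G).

3

A width-3 tree decomposition is:
Bags: B1 = {2, 3, 5, 6}  B2 = {0, 3, 5, 6}  B3 = {2, 5, 6, 8}  B4 = {2, 4, 5, 8}  B5 = {0, 1, 3, 5}  B6 = {2, 5, 7, 8}
Tree: B1–B2, B1–B3, B3–B4, B2–B5, B3–B6
The largest bag has 4 vertices, giving width 3; this decomposition certifies tw(G) ≤ 3. On the other hand G contains the 4-clique {0, 1, 3, 5}. A clique must lie in a single bag of any decomposition, so no decomposition can have width below 3. Therefore the treewidth is 3.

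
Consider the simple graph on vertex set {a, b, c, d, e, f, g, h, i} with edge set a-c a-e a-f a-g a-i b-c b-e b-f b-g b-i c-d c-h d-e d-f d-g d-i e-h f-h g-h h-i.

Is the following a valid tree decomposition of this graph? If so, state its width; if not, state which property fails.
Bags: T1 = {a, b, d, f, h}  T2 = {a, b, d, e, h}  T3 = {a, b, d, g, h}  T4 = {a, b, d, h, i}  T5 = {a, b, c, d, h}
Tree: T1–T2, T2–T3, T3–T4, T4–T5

Yes; width 4.

Checking the three conditions: (i) the bags cover all of {a, b, c, d, e, f, g, h, i}; (ii) for each edge, some bag contains both endpoints; (iii) the bags containing any fixed vertex form a subtree. All hold, so the decomposition is valid with width 5 − 1 = 4.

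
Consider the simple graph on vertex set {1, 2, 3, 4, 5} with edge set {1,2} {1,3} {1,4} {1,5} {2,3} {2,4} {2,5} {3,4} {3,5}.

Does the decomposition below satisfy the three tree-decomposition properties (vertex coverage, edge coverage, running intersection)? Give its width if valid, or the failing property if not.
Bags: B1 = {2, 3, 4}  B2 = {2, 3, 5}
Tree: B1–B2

A tree decomposition must satisfy three properties: every vertex lies in some bag; for every edge, both endpoints lie together in some bag; and for every vertex, the bags containing it form a connected subtree. Here vertex 1 appears in no bag, so the decomposition is invalid.

No — vertex 1 appears in no bag.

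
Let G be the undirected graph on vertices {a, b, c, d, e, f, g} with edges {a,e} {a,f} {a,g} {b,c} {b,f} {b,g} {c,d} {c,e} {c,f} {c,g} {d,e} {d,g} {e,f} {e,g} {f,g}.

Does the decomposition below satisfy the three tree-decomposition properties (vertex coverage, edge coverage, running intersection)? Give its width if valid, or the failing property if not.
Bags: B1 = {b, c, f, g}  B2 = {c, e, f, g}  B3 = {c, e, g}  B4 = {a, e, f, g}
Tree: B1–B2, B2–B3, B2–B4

A tree decomposition must satisfy three properties: every vertex lies in some bag; for every edge, both endpoints lie together in some bag; and for every vertex, the bags containing it form a connected subtree. Here vertex d appears in no bag, so the decomposition is invalid.

No — vertex d appears in no bag.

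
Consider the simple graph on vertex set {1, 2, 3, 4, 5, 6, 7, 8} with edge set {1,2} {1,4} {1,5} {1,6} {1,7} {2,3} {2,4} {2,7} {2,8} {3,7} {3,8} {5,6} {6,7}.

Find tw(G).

2

A width-2 tree decomposition is:
Bags: B1 = {1, 2, 7}  B2 = {2, 3, 7}  B3 = {1, 2, 4}  B4 = {2, 3, 8}  B5 = {1, 6, 7}  B6 = {1, 5, 6}
Tree: B1–B2, B1–B3, B2–B4, B1–B5, B5–B6
Every bag has size at most 3, so the width is 3 − 1 = 2 and tw(G) ≤ 2. Conversely, {2, 3, 8} is a clique of size 3, and the vertices of any clique must share a bag in every tree decomposition; so some bag has ≥ 3 vertices and tw(G) ≥ 2. The upper and lower bounds meet at 2, so that is the treewidth.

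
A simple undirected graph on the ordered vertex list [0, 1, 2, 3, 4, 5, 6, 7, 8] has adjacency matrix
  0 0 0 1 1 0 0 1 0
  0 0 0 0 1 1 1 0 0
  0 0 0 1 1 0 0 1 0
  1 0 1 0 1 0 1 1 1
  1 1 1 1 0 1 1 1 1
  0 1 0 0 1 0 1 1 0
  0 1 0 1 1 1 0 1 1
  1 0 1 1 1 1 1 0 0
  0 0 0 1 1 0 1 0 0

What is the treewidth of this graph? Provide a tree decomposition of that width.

Every bag has size at most 4, so the width is 4 − 1 = 3 and tw(G) ≤ 3. On the other hand G contains the 4-clique {1, 4, 5, 6}. A clique must lie in a single bag of any decomposition, so no decomposition can have width below 3. The upper and lower bounds meet at 3, so that is the treewidth.

Treewidth 3.
One such decomposition:
Bags: B1 = {3, 4, 6, 8}  B2 = {3, 4, 6, 7}  B3 = {0, 3, 4, 7}  B4 = {2, 3, 4, 7}  B5 = {4, 5, 6, 7}  B6 = {1, 4, 5, 6}
Tree: B1–B2, B2–B3, B3–B4, B2–B5, B5–B6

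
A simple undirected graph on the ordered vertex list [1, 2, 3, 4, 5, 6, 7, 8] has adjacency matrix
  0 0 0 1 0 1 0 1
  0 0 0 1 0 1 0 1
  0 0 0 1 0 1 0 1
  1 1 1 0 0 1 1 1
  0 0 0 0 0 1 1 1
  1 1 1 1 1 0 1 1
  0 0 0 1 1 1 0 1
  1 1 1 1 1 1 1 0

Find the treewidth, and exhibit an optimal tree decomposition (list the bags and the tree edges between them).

Each bag holds 4 vertices, so the decomposition has width 3, which upper-bounds the treewidth. Conversely, {1, 4, 6, 8} is a clique of size 4, and the vertices of any clique must share a bag in every tree decomposition; so some bag has ≥ 4 vertices and tw(G) ≥ 3. Therefore the treewidth is 3.

Treewidth 3.
One such decomposition:
Bags: B1 = {4, 6, 7, 8}  B2 = {1, 4, 6, 8}  B3 = {5, 6, 7, 8}  B4 = {2, 4, 6, 8}  B5 = {3, 4, 6, 8}
Tree: B1–B2, B1–B3, B2–B4, B2–B5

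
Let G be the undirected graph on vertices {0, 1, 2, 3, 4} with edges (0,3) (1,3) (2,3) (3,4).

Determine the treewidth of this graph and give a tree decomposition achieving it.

Every bag has size at most 2, so the width is 2 − 1 = 1 and tw(G) ≤ 1. Since G has at least one edge (e.g. 3–1), it is not an edgeless graph, so tw(G) ≥ 1. Combining the bounds, tw(G) = 1.

Treewidth 1.
One optimal decomposition is:
Bags: B1 = {1, 3}  B2 = {0, 3}  B3 = {2, 3}  B4 = {3, 4}
Tree: B1–B2, B1–B3, B2–B4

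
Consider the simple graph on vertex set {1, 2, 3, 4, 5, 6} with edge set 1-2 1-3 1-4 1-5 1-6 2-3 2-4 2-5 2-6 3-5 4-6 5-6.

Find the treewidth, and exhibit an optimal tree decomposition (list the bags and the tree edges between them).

The largest bag has 4 vertices, giving width 3; this decomposition certifies tw(G) ≤ 3. For the lower bound, the 4 vertices {1, 2, 4, 6} are pairwise adjacent, and any tree decomposition puts a clique entirely inside one bag — forcing width ≥ 3. Hence tw(G) = 3 exactly.

Treewidth 3.
One optimal decomposition is:
Bags: B1 = {1, 2, 3, 5}  B2 = {1, 2, 5, 6}  B3 = {1, 2, 4, 6}
Tree: B1–B2, B2–B3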